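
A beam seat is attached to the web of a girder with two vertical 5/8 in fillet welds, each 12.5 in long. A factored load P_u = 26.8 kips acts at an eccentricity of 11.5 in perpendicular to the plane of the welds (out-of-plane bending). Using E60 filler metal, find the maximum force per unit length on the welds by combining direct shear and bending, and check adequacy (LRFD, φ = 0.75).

f_max ≈ 6.01 kip/in; adequate

E60XX → F_EXX = 60 ksi.
L_w = 2 × 12.5 = 25 in; section modulus (unit throat) S = 2 × L²/6 = 52.08 in².
Direct shear f_v = P/L_w = 26.8/25 = 1.072 kip/in.
Moment M = P × e = 26.8 × 11.5 = 308.2 kip·in; bending f_b = M/S = 5.917 kip/in.
f_max = √(f_v² + f_b²) = √(1.072² + 5.917²) = 6.014 kip/in.
φr_n = 0.75 × 0.6 × 60 × (0.707 × 0.625) = 11.93 kip/in → adequate.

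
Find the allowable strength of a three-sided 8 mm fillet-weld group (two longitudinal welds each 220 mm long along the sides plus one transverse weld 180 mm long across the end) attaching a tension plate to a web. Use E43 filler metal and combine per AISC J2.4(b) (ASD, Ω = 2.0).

R_n/Ω ≈ 470 kN

E43XX → F_EXX = 430 MPa.
t_e = 0.707 × 8 = 5.656 mm.
R_nwl = 0.6 × 430 × 5.656 × 440 × 10⁻³ = 642.1 kN (longitudinal, 2 welds).
R_nwt = 0.6 × 430 × 5.656 × 180 × 10⁻³ = 262.7 kN (transverse, base value).
(i) R_nwl + R_nwt = 904.7 kN; (ii) 0.85 R_nwl + 1.5 R_nwt = 939.8 kN.
R_n = max = 939.8 kN [governs: (ii)]; R_n/Ω = 469.9 kN.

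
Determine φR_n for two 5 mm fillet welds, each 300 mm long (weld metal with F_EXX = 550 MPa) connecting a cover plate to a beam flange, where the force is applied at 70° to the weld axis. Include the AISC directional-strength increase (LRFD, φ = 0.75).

t_e = 0.707 × 5 = 3.535 mm; A_we = 3.535 × 600 = 2121 mm².
Directional factor: 1.0 + 0.5 sin^1.5(70°) = 1.455.
F_nw = 0.6 × 550 × 1.455 = 480.3 MPa.
φR_n = 0.75 × 480.3 × 2121 × 10⁻³ = 764 kN.

φR_n ≈ 764 kN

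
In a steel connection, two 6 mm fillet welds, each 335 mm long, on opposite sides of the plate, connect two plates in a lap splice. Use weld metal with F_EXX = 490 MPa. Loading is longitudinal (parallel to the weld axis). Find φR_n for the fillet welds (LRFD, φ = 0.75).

Effective throat t_e = 0.707 × 6 = 4.242 mm.
Total length L = 670 mm; A_we = 4.242 × 670 = 2842 mm².
F_nw = 0.6 F_EXX = 0.6 × 490 = 294 MPa.
φR_n = 0.75 × 294 × 2842 × 10⁻³ = 626.7 kN.

φR_n ≈ 627 kN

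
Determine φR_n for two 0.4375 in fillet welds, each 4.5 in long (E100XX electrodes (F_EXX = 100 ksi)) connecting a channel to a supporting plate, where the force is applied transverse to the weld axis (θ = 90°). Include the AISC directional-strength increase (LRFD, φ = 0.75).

φR_n ≈ 188 kip

t_e = 0.707 × 0.4375 = 0.3093 in; A_we = 0.3093 × 9 = 2.784 in².
Directional factor: 1.0 + 0.5 sin^1.5(90°) = 1.5.
F_nw = 0.6 × 100 × 1.5 = 90 ksi.
φR_n = 0.75 × 90 × 2.784 = 187.9 kip.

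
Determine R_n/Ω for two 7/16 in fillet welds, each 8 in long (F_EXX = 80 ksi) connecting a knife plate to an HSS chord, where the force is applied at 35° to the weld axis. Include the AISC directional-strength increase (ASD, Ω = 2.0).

R_n/Ω ≈ 145 kip

t_e = 0.707 × 0.4375 = 0.3093 in; A_we = 0.3093 × 16 = 4.949 in².
Directional factor: 1.0 + 0.5 sin^1.5(35°) = 1.217.
F_nw = 0.6 × 80 × 1.217 = 58.43 ksi.
R_n/Ω = (58.43 × 4.949) / 2.0 = 144.6 kip.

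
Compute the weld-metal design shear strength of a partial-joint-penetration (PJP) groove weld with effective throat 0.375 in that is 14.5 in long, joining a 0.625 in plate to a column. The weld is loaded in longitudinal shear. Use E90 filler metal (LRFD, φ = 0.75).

E90XX → F_EXX = 90 ksi.
Effective throat (given) t_e = 0.375 in.
A_we = 0.375 × 14.5 = 5.438 in².
F_nw = 0.6 F_EXX = 54 ksi.
φR_n = 0.75 × 54 × 5.438 = 220.2 kip.

φR_n ≈ 220 kip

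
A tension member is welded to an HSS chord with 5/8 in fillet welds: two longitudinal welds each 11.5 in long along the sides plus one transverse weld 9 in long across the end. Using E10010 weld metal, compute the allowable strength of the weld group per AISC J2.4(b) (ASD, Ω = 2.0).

E100XX → F_EXX = 100 ksi.
t_e = 0.707 × 0.625 = 0.4419 in.
R_nwl = 0.6 × 100 × 0.4419 × 23 = 609.8 kips (longitudinal, 2 welds).
R_nwt = 0.6 × 100 × 0.4419 × 9 = 238.6 kips (transverse, base value).
(i) R_nwl + R_nwt = 848.4 kips; (ii) 0.85 R_nwl + 1.5 R_nwt = 876.2 kips.
R_n = max = 876.2 kips [governs: (ii)]; R_n/Ω = 438.1 kips.

R_n/Ω ≈ 438 kips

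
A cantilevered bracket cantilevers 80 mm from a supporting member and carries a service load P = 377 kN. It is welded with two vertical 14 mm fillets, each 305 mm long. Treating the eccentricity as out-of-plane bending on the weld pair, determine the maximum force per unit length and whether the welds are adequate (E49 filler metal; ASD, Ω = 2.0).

f_max ≈ 1150 N/mm; adequate

E49XX → F_EXX = 490 MPa.
L_w = 2 × 305 = 610 mm; section modulus (unit throat) S = 2 × L²/6 = 31010 mm².
Direct shear f_v = P/L_w = 377×10³/610 = 618 N/mm.
Moment M = P × e = 377×10³ × 80 = 30160000 N·mm; bending f_b = M/S = 972.6 N/mm.
f_max = √(f_v² + f_b²) = √(618² + 972.6²) = 1152 N/mm.
r_n/Ω = (1/2.0) × 0.6 × 490 × (0.707 × 14) = 1455 N/mm → adequate.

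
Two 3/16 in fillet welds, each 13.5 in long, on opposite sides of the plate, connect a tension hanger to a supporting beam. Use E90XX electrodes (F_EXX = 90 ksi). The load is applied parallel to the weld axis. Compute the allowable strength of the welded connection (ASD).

R_n/Ω ≈ 96.6 kips

Effective throat t_e = 0.707 × 0.1875 = 0.1326 in.
Total length L = 27 in; A_we = 0.1326 × 27 = 3.579 in².
F_nw = 0.6 F_EXX = 0.6 × 90 = 54 ksi.
R_n = 54 × 3.579 = 193.3 kips; R_n/Ω = 193.3/2.0 = 96.64 kips.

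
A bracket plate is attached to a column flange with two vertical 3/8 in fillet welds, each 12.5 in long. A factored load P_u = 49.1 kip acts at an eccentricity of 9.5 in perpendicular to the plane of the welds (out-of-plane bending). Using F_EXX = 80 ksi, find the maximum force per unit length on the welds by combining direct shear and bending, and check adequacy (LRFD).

L_w = 2 × 12.5 = 25 in; section modulus (unit throat) S = 2 × L²/6 = 52.08 in².
Direct shear f_v = P/L_w = 49.1/25 = 1.964 kip/in.
Moment M = P × e = 49.1 × 9.5 = 466.45 kip·in; bending f_b = M/S = 8.956 kip/in.
f_max = √(f_v² + f_b²) = √(1.964² + 8.956²) = 9.169 kip/in.
φr_n = 0.75 × 0.6 × 80 × (0.707 × 0.375) = 9.544 kip/in → adequate.

f_max ≈ 9.17 kip/in; adequate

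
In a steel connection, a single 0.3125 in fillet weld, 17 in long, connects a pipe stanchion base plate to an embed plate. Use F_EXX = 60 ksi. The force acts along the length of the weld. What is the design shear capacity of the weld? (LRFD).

φR_n ≈ 101 kip

Effective throat t_e = 0.707 × 0.3125 = 0.2209 in.
Total length L = 17 in; A_we = 0.2209 × 17 = 3.756 in².
F_nw = 0.6 F_EXX = 0.6 × 60 = 36 ksi.
φR_n = 0.75 × 36 × 3.756 = 101.4 kip.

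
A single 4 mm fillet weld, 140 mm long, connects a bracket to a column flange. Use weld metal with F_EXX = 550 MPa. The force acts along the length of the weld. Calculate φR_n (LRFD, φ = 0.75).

Effective throat t_e = 0.707 × 4 = 2.828 mm.
Total length L = 140 mm; A_we = 2.828 × 140 = 395.9 mm².
F_nw = 0.6 F_EXX = 0.6 × 550 = 330 MPa.
φR_n = 0.75 × 330 × 395.9 × 10⁻³ = 97.99 kN.

φR_n ≈ 98 kN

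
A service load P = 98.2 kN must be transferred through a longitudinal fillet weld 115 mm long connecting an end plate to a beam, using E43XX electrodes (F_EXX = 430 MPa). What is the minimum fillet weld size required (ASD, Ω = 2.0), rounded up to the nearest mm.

Total weld length L = 115 mm.
Required throat t_e = P × Ω / (0.6 F_EXX × L) = 98.2 × 2.0 / (0.6 × 430 × 115 × 10⁻³) = 6.619 mm.
Required leg w = t_e / 0.707 = 9.363 mm → use 10 mm.

w = 10 mm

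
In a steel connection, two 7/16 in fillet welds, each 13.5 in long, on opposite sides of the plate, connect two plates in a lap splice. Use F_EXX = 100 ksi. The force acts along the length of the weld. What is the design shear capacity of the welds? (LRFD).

φR_n ≈ 376 kip

Effective throat t_e = 0.707 × 0.4375 = 0.3093 in.
Total length L = 27 in; A_we = 0.3093 × 27 = 8.351 in².
F_nw = 0.6 F_EXX = 0.6 × 100 = 60 ksi.
φR_n = 0.75 × 60 × 8.351 = 375.8 kip.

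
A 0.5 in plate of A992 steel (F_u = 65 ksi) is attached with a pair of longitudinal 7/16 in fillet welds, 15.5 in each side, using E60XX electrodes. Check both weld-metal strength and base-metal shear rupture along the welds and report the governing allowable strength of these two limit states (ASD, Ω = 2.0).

E60XX → F_EXX = 60 ksi.
t_e = 0.707 × 0.4375 = 0.3093 in; L = 31 in.
Weld metal: R_n/Ω = (1/2.0) × 0.6 × 60 × 0.3093 × 31 = 172.6 kip.
Base metal (shear rupture): R_n/Ω = (1/2.0) × 0.6 × 65 × 0.5 × 31 = 302.2 kip.
Governing: weld metal.

R_n/Ω ≈ 173 kip (weld metal governs)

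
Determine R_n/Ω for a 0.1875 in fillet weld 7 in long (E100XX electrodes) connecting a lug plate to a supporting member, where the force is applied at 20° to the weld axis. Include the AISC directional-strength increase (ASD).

R_n/Ω ≈ 30.6 kip

E100XX → F_EXX = 100 ksi.
t_e = 0.707 × 0.1875 = 0.1326 in; A_we = 0.1326 × 7 = 0.9279 in².
Directional factor: 1.0 + 0.5 sin^1.5(20°) = 1.1.
F_nw = 0.6 × 100 × 1.1 = 66 ksi.
R_n/Ω = (66 × 0.9279) / 2.0 = 30.62 kip.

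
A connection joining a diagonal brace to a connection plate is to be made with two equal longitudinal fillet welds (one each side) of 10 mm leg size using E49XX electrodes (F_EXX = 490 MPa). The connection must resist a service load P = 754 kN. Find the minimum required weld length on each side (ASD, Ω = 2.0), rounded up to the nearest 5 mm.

L = 365 mm on each side

Throat t_e = 0.707 × 10 = 7.07 mm.
r_n/Ω = (0.6 × 490 × 7.07) / 2.0 = 1039 N/mm = 1.039 kN/mm.
L_req = P / (r_n/Ω) = 754 / 1.039 = 725.5 mm total.
Per side: 725.5 / 2 = 362.7 mm.
Round up → use L = 365 mm on each side.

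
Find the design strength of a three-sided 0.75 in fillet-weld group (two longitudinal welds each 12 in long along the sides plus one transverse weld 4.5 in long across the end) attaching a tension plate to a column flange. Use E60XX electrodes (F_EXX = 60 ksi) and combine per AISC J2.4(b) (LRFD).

φR_n ≈ 408 kips

t_e = 0.707 × 0.75 = 0.5302 in.
R_nwl = 0.6 × 60 × 0.5302 × 24 = 458.1 kips (longitudinal, 2 welds).
R_nwt = 0.6 × 60 × 0.5302 × 4.5 = 85.9 kips (transverse, base value).
(i) R_nwl + R_nwt = 544 kips; (ii) 0.85 R_nwl + 1.5 R_nwt = 518.3 kips.
R_n = max = 544 kips [governs: (i)]; φR_n = 408 kips.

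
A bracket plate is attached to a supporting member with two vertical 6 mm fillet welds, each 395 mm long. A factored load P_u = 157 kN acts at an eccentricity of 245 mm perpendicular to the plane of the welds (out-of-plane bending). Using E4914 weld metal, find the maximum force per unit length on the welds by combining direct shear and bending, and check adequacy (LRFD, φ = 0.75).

E49XX → F_EXX = 490 MPa.
L_w = 2 × 395 = 790 mm; section modulus (unit throat) S = 2 × L²/6 = 52010 mm².
Direct shear f_v = P/L_w = 157×10³/790 = 198.7 N/mm.
Moment M = P × e = 157×10³ × 245 = 38465000 N·mm; bending f_b = M/S = 739.6 N/mm.
f_max = √(f_v² + f_b²) = √(198.7² + 739.6²) = 765.8 N/mm.
φr_n = 0.75 × 0.6 × 490 × (0.707 × 6) = 935.4 N/mm → adequate.

f_max ≈ 766 N/mm; adequate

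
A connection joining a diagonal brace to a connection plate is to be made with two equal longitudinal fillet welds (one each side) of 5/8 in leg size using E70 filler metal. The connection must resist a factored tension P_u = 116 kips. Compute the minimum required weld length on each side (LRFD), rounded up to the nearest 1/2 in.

L = 4.5 in on each side

E70XX → F_EXX = 70 ksi.
Throat t_e = 0.707 × 0.625 = 0.4419 in.
φr_n = 0.75 × 0.6 × 70 × 0.4419 = 13.92 kips/in.
L_req = P_u / φr_n = 116 / 13.92 = 8.334 in total.
Per side: 8.334 / 2 = 4.167 in.
Round up → use L = 4.5 in on each side.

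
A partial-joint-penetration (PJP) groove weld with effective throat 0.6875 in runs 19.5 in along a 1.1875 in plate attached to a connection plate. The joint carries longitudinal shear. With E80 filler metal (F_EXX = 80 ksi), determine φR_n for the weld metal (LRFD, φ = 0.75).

φR_n ≈ 483 kips

Effective throat (given) t_e = 0.6875 in.
A_we = 0.6875 × 19.5 = 13.41 in².
F_nw = 0.6 F_EXX = 48 ksi.
φR_n = 0.75 × 48 × 13.41 = 482.6 kips.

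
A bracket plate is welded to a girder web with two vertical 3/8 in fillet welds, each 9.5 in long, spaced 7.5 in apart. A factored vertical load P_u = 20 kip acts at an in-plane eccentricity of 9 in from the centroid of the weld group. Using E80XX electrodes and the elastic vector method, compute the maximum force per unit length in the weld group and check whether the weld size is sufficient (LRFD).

f_max ≈ 3.41 kip/in; adequate

E80XX → F_EXX = 80 ksi.
Total weld length L_w = 19 in. Treat welds as unit-width lines.
Polar moment about centroid: J = 2[d³/12 + d(b/2)²] = 2[9.5³/12 + 9.5×3.75²] = 410.1 in³.
Direct shear f_v = P/L_w = 20 / 19 = 1.053 kip/in (vertical).
Torsion M = P·e = 20 × 9 = 180 kip·in.
Critical point at (x, y) = (3.75, 4.75) from centroid. f_tx = M·y/J = 2.085 kip/in; f_ty = M·x/J = 1.646 kip/in.
Resultant f_max = √[f_tx² + (f_v + f_ty)²] = √[2.085² + (1.053 + 1.646)²] = 3.41 kip/in.
Capacity per unit length: φr_n = 0.75 × 0.6 × 80 × (0.707 × 0.375) = 9.544 kip/in.
3.41 ≤ 9.544 → adequate.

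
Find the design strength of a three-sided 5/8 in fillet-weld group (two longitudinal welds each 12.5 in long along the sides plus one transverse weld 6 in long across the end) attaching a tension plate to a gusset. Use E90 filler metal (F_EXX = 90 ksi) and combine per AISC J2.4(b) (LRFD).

φR_n ≈ 555 kips

t_e = 0.707 × 0.625 = 0.4419 in.
R_nwl = 0.6 × 90 × 0.4419 × 25 = 596.5 kips (longitudinal, 2 welds).
R_nwt = 0.6 × 90 × 0.4419 × 6 = 143.2 kips (transverse, base value).
(i) R_nwl + R_nwt = 739.7 kips; (ii) 0.85 R_nwl + 1.5 R_nwt = 721.8 kips.
R_n = max = 739.7 kips [governs: (i)]; φR_n = 554.8 kips.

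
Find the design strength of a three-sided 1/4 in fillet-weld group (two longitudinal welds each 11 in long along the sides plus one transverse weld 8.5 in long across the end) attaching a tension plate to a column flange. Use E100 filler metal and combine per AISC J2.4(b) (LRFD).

E100XX → F_EXX = 100 ksi.
t_e = 0.707 × 0.25 = 0.1767 in.
R_nwl = 0.6 × 100 × 0.1767 × 22 = 233.3 kips (longitudinal, 2 welds).
R_nwt = 0.6 × 100 × 0.1767 × 8.5 = 90.14 kips (transverse, base value).
(i) R_nwl + R_nwt = 323.5 kips; (ii) 0.85 R_nwl + 1.5 R_nwt = 333.5 kips.
R_n = max = 333.5 kips [governs: (ii)]; φR_n = 250.1 kips.

φR_n ≈ 250 kips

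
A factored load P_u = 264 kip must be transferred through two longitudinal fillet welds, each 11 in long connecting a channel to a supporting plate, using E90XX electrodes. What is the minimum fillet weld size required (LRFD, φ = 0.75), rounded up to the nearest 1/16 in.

w = 7/16 in

E90XX → F_EXX = 90 ksi.
Total weld length L = 22 in.
Required throat t_e = P_u / (φ × 0.6 F_EXX × L) = 264 / (0.75 × 0.6 × 90 × 22) = 0.2963 in.
Required leg w = t_e / 0.707 = 0.4191 in → use 7/16 in.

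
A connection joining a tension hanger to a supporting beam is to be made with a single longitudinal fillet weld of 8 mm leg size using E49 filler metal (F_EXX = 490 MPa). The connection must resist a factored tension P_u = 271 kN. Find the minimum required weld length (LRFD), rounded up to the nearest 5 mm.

Throat t_e = 0.707 × 8 = 5.656 mm.
φr_n = 0.75 × 0.6 × 490 × 5.656 × 10⁻³ = 1.247 kN/mm.
L_req = P_u / φr_n = 271 / 1.247 = 217.3 mm total.
Round up → use L = 220 mm.

L = 220 mm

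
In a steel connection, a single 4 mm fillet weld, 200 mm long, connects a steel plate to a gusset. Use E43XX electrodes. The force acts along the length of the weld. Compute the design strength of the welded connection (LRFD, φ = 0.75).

E43XX → F_EXX = 430 MPa.
Effective throat t_e = 0.707 × 4 = 2.828 mm.
Total length L = 200 mm; A_we = 2.828 × 200 = 565.6 mm².
F_nw = 0.6 F_EXX = 0.6 × 430 = 258 MPa.
φR_n = 0.75 × 258 × 565.6 × 10⁻³ = 109.4 kN.

φR_n ≈ 109 kN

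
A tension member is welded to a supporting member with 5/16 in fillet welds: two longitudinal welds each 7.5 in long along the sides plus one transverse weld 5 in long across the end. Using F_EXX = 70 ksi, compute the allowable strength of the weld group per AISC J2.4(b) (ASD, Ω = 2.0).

R_n/Ω ≈ 94 kips

t_e = 0.707 × 0.3125 = 0.2209 in.
R_nwl = 0.6 × 70 × 0.2209 × 15 = 139.2 kips (longitudinal, 2 welds).
R_nwt = 0.6 × 70 × 0.2209 × 5 = 46.4 kips (transverse, base value).
(i) R_nwl + R_nwt = 185.6 kips; (ii) 0.85 R_nwl + 1.5 R_nwt = 187.9 kips.
R_n = max = 187.9 kips [governs: (ii)]; R_n/Ω = 93.95 kips.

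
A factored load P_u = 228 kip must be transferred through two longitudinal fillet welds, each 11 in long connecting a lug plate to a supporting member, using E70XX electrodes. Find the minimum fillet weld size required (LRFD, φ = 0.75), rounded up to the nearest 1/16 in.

E70XX → F_EXX = 70 ksi.
Total weld length L = 22 in.
Required throat t_e = P_u / (φ × 0.6 F_EXX × L) = 228 / (0.75 × 0.6 × 70 × 22) = 0.329 in.
Required leg w = t_e / 0.707 = 0.4654 in → use 1/2 in.

w = 1/2 in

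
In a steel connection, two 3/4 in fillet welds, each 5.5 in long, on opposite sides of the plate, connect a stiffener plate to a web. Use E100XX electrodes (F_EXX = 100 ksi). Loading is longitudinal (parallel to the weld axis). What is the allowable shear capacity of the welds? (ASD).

R_n/Ω ≈ 175 kip

Effective throat t_e = 0.707 × 0.75 = 0.5302 in.
Total length L = 11 in; A_we = 0.5302 × 11 = 5.833 in².
F_nw = 0.6 F_EXX = 0.6 × 100 = 60 ksi.
R_n = 60 × 5.833 = 350 kip; R_n/Ω = 350/2.0 = 175 kip.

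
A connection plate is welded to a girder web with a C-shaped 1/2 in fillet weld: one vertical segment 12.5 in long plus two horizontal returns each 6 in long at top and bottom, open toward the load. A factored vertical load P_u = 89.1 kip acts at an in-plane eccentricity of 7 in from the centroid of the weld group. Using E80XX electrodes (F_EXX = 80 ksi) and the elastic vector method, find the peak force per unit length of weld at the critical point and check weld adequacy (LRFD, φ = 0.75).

f_max ≈ 9.28 kip/in; adequate

Total weld length L_w = 24.5 in. Treat welds as unit-width lines.
Centroid: x̄ = 2×6×3 / 24.5 = 1.469 in from the vertical weld.
Polar moment about centroid: J = I_x + I_y = [12.5³/12 + 2×6×6.25²] + [12.5×1.469² + 2(6³/12 + 6×1.531²)] = 722.6 in³.
Direct shear f_v = P/L_w = 89.1 / 24.5 = 3.637 kip/in (vertical).
Torsion M = P·e = 89.1 × 7 = 623.7 kip·in.
Critical point at (x, y) = (4.531, 6.25) from centroid. f_tx = M·y/J = 5.394 kip/in; f_ty = M·x/J = 3.91 kip/in.
Resultant f_max = √[f_tx² + (f_v + f_ty)²] = √[5.394² + (3.637 + 3.91)²] = 9.277 kip/in.
Capacity per unit length: φr_n = 0.75 × 0.6 × 80 × (0.707 × 0.5) = 12.73 kip/in.
9.277 ≤ 12.73 → adequate.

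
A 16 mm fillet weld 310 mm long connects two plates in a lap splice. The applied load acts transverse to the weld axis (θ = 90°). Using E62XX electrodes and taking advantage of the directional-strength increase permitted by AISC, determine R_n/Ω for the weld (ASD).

R_n/Ω ≈ 978 kN

E62XX → F_EXX = 620 MPa.
t_e = 0.707 × 16 = 11.31 mm; A_we = 11.31 × 310 = 3507 mm².
Directional factor: 1.0 + 0.5 sin^1.5(90°) = 1.5.
F_nw = 0.6 × 620 × 1.5 = 558 MPa.
R_n/Ω = (558 × 3507) / 2.0 × 10⁻³ = 978.4 kN.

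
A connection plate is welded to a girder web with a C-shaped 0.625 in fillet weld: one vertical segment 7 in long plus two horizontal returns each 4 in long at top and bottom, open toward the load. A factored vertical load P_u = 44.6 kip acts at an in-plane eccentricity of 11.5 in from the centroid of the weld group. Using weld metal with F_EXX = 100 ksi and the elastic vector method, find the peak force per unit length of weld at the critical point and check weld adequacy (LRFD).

f_max ≈ 17.5 kip/in; adequate

Total weld length L_w = 15 in. Treat welds as unit-width lines.
Centroid: x̄ = 2×4×2 / 15 = 1.067 in from the vertical weld.
Polar moment about centroid: J = I_x + I_y = [7³/12 + 2×4×3.5²] + [7×1.067² + 2(4³/12 + 4×0.9333²)] = 152.2 in³.
Direct shear f_v = P/L_w = 44.6 / 15 = 2.973 kip/in (vertical).
Torsion M = P·e = 44.6 × 11.5 = 512.9 kip·in.
Critical point at (x, y) = (2.933, 3.5) from centroid. f_tx = M·y/J = 11.8 kip/in; f_ty = M·x/J = 9.886 kip/in.
Resultant f_max = √[f_tx² + (f_v + f_ty)²] = √[11.8² + (2.973 + 9.886)²] = 17.45 kip/in.
Capacity per unit length: φr_n = 0.75 × 0.6 × 100 × (0.707 × 0.625) = 19.88 kip/in.
17.45 ≤ 19.88 → adequate.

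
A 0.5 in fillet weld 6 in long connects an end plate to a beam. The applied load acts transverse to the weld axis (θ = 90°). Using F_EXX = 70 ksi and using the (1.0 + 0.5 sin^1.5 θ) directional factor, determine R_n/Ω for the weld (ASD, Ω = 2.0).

R_n/Ω ≈ 66.8 kip

t_e = 0.707 × 0.5 = 0.3535 in; A_we = 0.3535 × 6 = 2.121 in².
Directional factor: 1.0 + 0.5 sin^1.5(90°) = 1.5.
F_nw = 0.6 × 70 × 1.5 = 63 ksi.
R_n/Ω = (63 × 2.121) / 2.0 = 66.81 kip.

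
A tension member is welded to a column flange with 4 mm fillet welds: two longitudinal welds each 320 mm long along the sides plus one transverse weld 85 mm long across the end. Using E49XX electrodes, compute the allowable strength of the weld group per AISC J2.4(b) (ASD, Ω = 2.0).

R_n/Ω ≈ 301 kN

E49XX → F_EXX = 490 MPa.
t_e = 0.707 × 4 = 2.828 mm.
R_nwl = 0.6 × 490 × 2.828 × 640 × 10⁻³ = 532.1 kN (longitudinal, 2 welds).
R_nwt = 0.6 × 490 × 2.828 × 85 × 10⁻³ = 70.67 kN (transverse, base value).
(i) R_nwl + R_nwt = 602.8 kN; (ii) 0.85 R_nwl + 1.5 R_nwt = 558.3 kN.
R_n = max = 602.8 kN [governs: (i)]; R_n/Ω = 301.4 kN.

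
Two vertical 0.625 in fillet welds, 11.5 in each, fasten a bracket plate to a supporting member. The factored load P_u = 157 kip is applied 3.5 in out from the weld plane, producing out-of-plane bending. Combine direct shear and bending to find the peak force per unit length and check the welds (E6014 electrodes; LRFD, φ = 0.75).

f_max ≈ 14.2 kip/in; NOT adequate

E60XX → F_EXX = 60 ksi.
L_w = 2 × 11.5 = 23 in; section modulus (unit throat) S = 2 × L²/6 = 44.08 in².
Direct shear f_v = P/L_w = 157/23 = 6.826 kip/in.
Moment M = P × e = 157 × 3.5 = 549.5 kip·in; bending f_b = M/S = 12.47 kip/in.
f_max = √(f_v² + f_b²) = √(6.826² + 12.47²) = 14.21 kip/in.
φr_n = 0.75 × 0.6 × 60 × (0.707 × 0.625) = 11.93 kip/in → NOT adequate.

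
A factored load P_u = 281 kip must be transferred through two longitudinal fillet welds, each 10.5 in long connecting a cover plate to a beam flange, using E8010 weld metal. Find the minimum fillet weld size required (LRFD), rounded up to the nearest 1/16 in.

E80XX → F_EXX = 80 ksi.
Total weld length L = 21 in.
Required throat t_e = P_u / (φ × 0.6 F_EXX × L) = 281 / (0.75 × 0.6 × 80 × 21) = 0.3717 in.
Required leg w = t_e / 0.707 = 0.5257 in → use 9/16 in.

w = 9/16 in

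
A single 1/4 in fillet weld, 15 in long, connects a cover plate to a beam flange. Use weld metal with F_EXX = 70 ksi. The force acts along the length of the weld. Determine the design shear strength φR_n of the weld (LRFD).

Effective throat t_e = 0.707 × 0.25 = 0.1767 in.
Total length L = 15 in; A_we = 0.1767 × 15 = 2.651 in².
F_nw = 0.6 F_EXX = 0.6 × 70 = 42 ksi.
φR_n = 0.75 × 42 × 2.651 = 83.51 kip.

φR_n ≈ 83.5 kip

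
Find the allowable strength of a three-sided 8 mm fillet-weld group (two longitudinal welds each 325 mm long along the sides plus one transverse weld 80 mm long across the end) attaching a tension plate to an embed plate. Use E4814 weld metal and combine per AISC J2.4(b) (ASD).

E48XX → F_EXX = 480 MPa.
t_e = 0.707 × 8 = 5.656 mm.
R_nwl = 0.6 × 480 × 5.656 × 650 × 10⁻³ = 1059 kN (longitudinal, 2 welds).
R_nwt = 0.6 × 480 × 5.656 × 80 × 10⁻³ = 130.3 kN (transverse, base value).
(i) R_nwl + R_nwt = 1189 kN; (ii) 0.85 R_nwl + 1.5 R_nwt = 1095 kN.
R_n = max = 1189 kN [governs: (i)]; R_n/Ω = 594.6 kN.

R_n/Ω ≈ 595 kN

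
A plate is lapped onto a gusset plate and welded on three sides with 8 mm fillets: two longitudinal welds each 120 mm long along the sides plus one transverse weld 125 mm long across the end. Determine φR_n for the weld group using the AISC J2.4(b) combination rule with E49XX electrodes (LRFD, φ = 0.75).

E49XX → F_EXX = 490 MPa.
t_e = 0.707 × 8 = 5.656 mm.
R_nwl = 0.6 × 490 × 5.656 × 240 × 10⁻³ = 399.1 kN (longitudinal, 2 welds).
R_nwt = 0.6 × 490 × 5.656 × 125 × 10⁻³ = 207.9 kN (transverse, base value).
(i) R_nwl + R_nwt = 606.9 kN; (ii) 0.85 R_nwl + 1.5 R_nwt = 651 kN.
R_n = max = 651 kN [governs: (ii)]; φR_n = 488.3 kN.

φR_n ≈ 488 kN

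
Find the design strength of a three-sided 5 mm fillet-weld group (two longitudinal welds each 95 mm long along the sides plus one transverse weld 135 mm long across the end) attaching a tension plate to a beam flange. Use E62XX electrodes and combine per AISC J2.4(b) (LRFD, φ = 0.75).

E62XX → F_EXX = 620 MPa.
t_e = 0.707 × 5 = 3.535 mm.
R_nwl = 0.6 × 620 × 3.535 × 190 × 10⁻³ = 249.9 kN (longitudinal, 2 welds).
R_nwt = 0.6 × 620 × 3.535 × 135 × 10⁻³ = 177.5 kN (transverse, base value).
(i) R_nwl + R_nwt = 427.4 kN; (ii) 0.85 R_nwl + 1.5 R_nwt = 478.7 kN.
R_n = max = 478.7 kN [governs: (ii)]; φR_n = 359 kN.

φR_n ≈ 359 kN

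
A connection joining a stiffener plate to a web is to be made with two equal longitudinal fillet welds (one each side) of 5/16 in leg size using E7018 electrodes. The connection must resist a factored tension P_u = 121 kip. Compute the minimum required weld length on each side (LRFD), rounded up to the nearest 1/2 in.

L = 9 in on each side

E70XX → F_EXX = 70 ksi.
Throat t_e = 0.707 × 0.3125 = 0.2209 in.
φr_n = 0.75 × 0.6 × 70 × 0.2209 = 6.96 kip/in.
L_req = P_u / φr_n = 121 / 6.96 = 17.39 in total.
Per side: 17.39 / 2 = 8.693 in.
Round up → use L = 9 in on each side.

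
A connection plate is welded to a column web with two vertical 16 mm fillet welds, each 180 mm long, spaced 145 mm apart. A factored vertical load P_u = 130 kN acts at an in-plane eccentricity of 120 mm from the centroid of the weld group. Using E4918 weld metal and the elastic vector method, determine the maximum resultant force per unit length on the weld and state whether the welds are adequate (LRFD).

f_max ≈ 901 N/mm; adequate

E49XX → F_EXX = 490 MPa.
Total weld length L_w = 360 mm. Treat welds as unit-width lines.
Polar moment about centroid: J = 2[d³/12 + d(b/2)²] = 2[180³/12 + 180×72.5²] = 2864000 mm³.
Direct shear f_v = P/L_w = 130×10³ / 360 = 361.1 N/mm (vertical).
Torsion M = P·e = 130×10³ × 120 = 15600000 N·mm.
Critical point at (x, y) = (72.5, 90) from centroid. f_tx = M·y/J = 490.2 N/mm; f_ty = M·x/J = 394.9 N/mm.
Resultant f_max = √[f_tx² + (f_v + f_ty)²] = √[490.2² + (361.1 + 394.9)²] = 901 N/mm.
Capacity per unit length: φr_n = 0.75 × 0.6 × 490 × (0.707 × 16) = 2494 N/mm.
901 ≤ 2494 → adequate.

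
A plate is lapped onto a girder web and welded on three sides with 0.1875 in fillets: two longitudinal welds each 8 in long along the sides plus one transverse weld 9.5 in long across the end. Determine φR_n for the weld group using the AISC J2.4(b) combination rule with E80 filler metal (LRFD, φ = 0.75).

E80XX → F_EXX = 80 ksi.
t_e = 0.707 × 0.1875 = 0.1326 in.
R_nwl = 0.6 × 80 × 0.1326 × 16 = 101.8 kip (longitudinal, 2 welds).
R_nwt = 0.6 × 80 × 0.1326 × 9.5 = 60.45 kip (transverse, base value).
(i) R_nwl + R_nwt = 162.3 kip; (ii) 0.85 R_nwl + 1.5 R_nwt = 177.2 kip.
R_n = max = 177.2 kip [governs: (ii)]; φR_n = 132.9 kip.

φR_n ≈ 133 kip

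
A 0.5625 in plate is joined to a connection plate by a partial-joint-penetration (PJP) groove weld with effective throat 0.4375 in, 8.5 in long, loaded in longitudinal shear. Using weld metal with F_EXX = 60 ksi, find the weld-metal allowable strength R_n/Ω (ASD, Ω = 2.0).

R_n/Ω ≈ 66.9 kips

Effective throat (given) t_e = 0.4375 in.
A_we = 0.4375 × 8.5 = 3.719 in².
F_nw = 0.6 F_EXX = 36 ksi.
R_n/Ω = (36 × 3.719) / 2.0 = 66.94 kips.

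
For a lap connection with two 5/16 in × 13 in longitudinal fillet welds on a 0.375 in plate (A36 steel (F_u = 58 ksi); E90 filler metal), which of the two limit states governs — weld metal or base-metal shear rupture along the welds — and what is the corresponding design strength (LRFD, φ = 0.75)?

φR_n ≈ 233 kip (weld metal governs)

E90XX → F_EXX = 90 ksi.
t_e = 0.707 × 0.3125 = 0.2209 in; L = 26 in.
Weld metal: φR_n = 0.75 × 0.6 × 90 × 0.2209 × 26 = 232.6 kip.
Base metal (shear rupture): φR_n = 0.75 × 0.6 × 58 × 0.375 × 26 = 254.5 kip.
Governing: weld metal.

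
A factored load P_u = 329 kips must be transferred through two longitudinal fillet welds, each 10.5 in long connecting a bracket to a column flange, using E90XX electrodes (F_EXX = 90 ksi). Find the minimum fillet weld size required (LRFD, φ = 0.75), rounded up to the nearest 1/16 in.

Total weld length L = 21 in.
Required throat t_e = P_u / (φ × 0.6 F_EXX × L) = 329 / (0.75 × 0.6 × 90 × 21) = 0.3868 in.
Required leg w = t_e / 0.707 = 0.5471 in → use 9/16 in.

w = 9/16 in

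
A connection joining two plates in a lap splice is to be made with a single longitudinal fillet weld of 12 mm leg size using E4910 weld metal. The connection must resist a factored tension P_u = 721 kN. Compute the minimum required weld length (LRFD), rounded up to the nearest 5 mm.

L = 390 mm

E49XX → F_EXX = 490 MPa.
Throat t_e = 0.707 × 12 = 8.484 mm.
φr_n = 0.75 × 0.6 × 490 × 8.484 × 10⁻³ = 1.871 kN/mm.
L_req = P_u / φr_n = 721 / 1.871 = 385.4 mm total.
Round up → use L = 390 mm.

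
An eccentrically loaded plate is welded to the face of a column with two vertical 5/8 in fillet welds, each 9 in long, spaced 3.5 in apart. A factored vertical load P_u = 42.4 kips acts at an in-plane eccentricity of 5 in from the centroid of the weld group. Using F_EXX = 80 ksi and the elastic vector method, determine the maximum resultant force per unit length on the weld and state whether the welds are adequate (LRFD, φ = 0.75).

f_max ≈ 7 kip/in; adequate

Total weld length L_w = 18 in. Treat welds as unit-width lines.
Polar moment about centroid: J = 2[d³/12 + d(b/2)²] = 2[9³/12 + 9×1.75²] = 176.6 in³.
Direct shear f_v = P/L_w = 42.4 / 18 = 2.356 kip/in (vertical).
Torsion M = P·e = 42.4 × 5 = 212 kip·in.
Critical point at (x, y) = (1.75, 4.5) from centroid. f_tx = M·y/J = 5.401 kip/in; f_ty = M·x/J = 2.1 kip/in.
Resultant f_max = √[f_tx² + (f_v + f_ty)²] = √[5.401² + (2.356 + 2.1)²] = 7.002 kip/in.
Capacity per unit length: φr_n = 0.75 × 0.6 × 80 × (0.707 × 0.625) = 15.91 kip/in.
7.002 ≤ 15.91 → adequate.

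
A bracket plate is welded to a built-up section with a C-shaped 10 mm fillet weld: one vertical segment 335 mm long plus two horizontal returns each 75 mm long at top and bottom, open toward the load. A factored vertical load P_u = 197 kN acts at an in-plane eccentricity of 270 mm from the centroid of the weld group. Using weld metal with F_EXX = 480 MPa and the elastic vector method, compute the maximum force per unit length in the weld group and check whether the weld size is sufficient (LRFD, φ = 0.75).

Total weld length L_w = 485 mm. Treat welds as unit-width lines.
Centroid: x̄ = 2×75×37.5 / 485 = 11.6 mm from the vertical weld.
Polar moment about centroid: J = I_x + I_y = [335³/12 + 2×75×167.5²] + [335×11.6² + 2(75³/12 + 75×25.9²)] = 7557000 mm³.
Direct shear f_v = P/L_w = 197×10³ / 485 = 406.2 N/mm (vertical).
Torsion M = P·e = 197×10³ × 270 = 53190000 N·mm.
Critical point at (x, y) = (63.4, 167.5) from centroid. f_tx = M·y/J = 1179 N/mm; f_ty = M·x/J = 446.2 N/mm.
Resultant f_max = √[f_tx² + (f_v + f_ty)²] = √[1179² + (406.2 + 446.2)²] = 1455 N/mm.
Capacity per unit length: φr_n = 0.75 × 0.6 × 480 × (0.707 × 10) = 1527 N/mm.
1455 ≤ 1527 → adequate.

f_max ≈ 1450 N/mm; adequate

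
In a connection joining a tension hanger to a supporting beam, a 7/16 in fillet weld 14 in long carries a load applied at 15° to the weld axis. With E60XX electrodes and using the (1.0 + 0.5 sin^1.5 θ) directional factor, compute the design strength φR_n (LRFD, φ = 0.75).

φR_n ≈ 125 kips

E60XX → F_EXX = 60 ksi.
t_e = 0.707 × 0.4375 = 0.3093 in; A_we = 0.3093 × 14 = 4.33 in².
Directional factor: 1.0 + 0.5 sin^1.5(15°) = 1.066.
F_nw = 0.6 × 60 × 1.066 = 38.37 ksi.
φR_n = 0.75 × 38.37 × 4.33 = 124.6 kips.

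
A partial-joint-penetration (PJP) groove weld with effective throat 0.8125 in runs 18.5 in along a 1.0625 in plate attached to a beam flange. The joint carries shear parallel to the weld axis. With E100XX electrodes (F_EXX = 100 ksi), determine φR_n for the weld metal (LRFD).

Effective throat (given) t_e = 0.8125 in.
A_we = 0.8125 × 18.5 = 15.03 in².
F_nw = 0.6 F_EXX = 60 ksi.
φR_n = 0.75 × 60 × 15.03 = 676.4 kips.

φR_n ≈ 676 kips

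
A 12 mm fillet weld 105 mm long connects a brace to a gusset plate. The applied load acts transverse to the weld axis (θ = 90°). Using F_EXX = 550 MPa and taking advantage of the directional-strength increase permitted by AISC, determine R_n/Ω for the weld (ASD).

t_e = 0.707 × 12 = 8.484 mm; A_we = 8.484 × 105 = 890.8 mm².
Directional factor: 1.0 + 0.5 sin^1.5(90°) = 1.5.
F_nw = 0.6 × 550 × 1.5 = 495 MPa.
R_n/Ω = (495 × 890.8) / 2.0 × 10⁻³ = 220.5 kN.

R_n/Ω ≈ 220 kN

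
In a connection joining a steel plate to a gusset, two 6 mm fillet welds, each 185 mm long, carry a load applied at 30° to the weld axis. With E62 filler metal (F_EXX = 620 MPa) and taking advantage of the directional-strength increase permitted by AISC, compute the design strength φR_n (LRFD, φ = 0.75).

φR_n ≈ 515 kN

t_e = 0.707 × 6 = 4.242 mm; A_we = 4.242 × 370 = 1570 mm².
Directional factor: 1.0 + 0.5 sin^1.5(30°) = 1.177.
F_nw = 0.6 × 620 × 1.177 = 437.8 MPa.
φR_n = 0.75 × 437.8 × 1570 × 10⁻³ = 515.3 kN.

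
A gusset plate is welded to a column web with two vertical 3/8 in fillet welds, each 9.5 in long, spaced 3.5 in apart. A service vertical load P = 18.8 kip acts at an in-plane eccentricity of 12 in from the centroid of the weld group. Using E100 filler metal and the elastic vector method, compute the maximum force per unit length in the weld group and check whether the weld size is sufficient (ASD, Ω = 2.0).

f_max ≈ 6.09 kip/in; adequate

E100XX → F_EXX = 100 ksi.
Total weld length L_w = 19 in. Treat welds as unit-width lines.
Polar moment about centroid: J = 2[d³/12 + d(b/2)²] = 2[9.5³/12 + 9.5×1.75²] = 201.1 in³.
Direct shear f_v = P/L_w = 18.8 / 19 = 0.9895 kip/in (vertical).
Torsion M = P·e = 18.8 × 12 = 225.6 kip·in.
Critical point at (x, y) = (1.75, 4.75) from centroid. f_tx = M·y/J = 5.329 kip/in; f_ty = M·x/J = 1.963 kip/in.
Resultant f_max = √[f_tx² + (f_v + f_ty)²] = √[5.329² + (0.9895 + 1.963)²] = 6.093 kip/in.
Capacity per unit length: r_n/Ω = (1/2.0) × 0.6 × 100 × (0.707 × 0.375) = 7.954 kip/in.
6.093 ≤ 7.954 → adequate.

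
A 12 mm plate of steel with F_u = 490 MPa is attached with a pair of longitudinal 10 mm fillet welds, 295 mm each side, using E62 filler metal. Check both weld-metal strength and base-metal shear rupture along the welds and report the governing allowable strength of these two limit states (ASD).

R_n/Ω ≈ 776 kN (weld metal governs)

E62XX → F_EXX = 620 MPa.
t_e = 0.707 × 10 = 7.07 mm; L = 590 mm.
Weld metal: R_n/Ω = (1/2.0) × 0.6 × 620 × 7.07 × 590 × 10⁻³ = 775.9 kN.
Base metal (shear rupture): R_n/Ω = (1/2.0) × 0.6 × 490 × 12 × 590 × 10⁻³ = 1041 kN.
Governing: weld metal.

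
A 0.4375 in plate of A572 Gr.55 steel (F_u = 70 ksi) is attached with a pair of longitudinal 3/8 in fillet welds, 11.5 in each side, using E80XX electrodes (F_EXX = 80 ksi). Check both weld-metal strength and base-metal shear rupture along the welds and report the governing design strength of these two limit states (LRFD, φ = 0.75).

t_e = 0.707 × 0.375 = 0.2651 in; L = 23 in.
Weld metal: φR_n = 0.75 × 0.6 × 80 × 0.2651 × 23 = 219.5 kip.
Base metal (shear rupture): φR_n = 0.75 × 0.6 × 70 × 0.4375 × 23 = 317 kip.
Governing: weld metal.

φR_n ≈ 220 kip (weld metal governs)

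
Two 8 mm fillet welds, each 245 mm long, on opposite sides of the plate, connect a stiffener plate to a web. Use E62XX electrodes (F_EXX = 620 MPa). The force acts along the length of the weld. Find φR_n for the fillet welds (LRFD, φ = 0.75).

Effective throat t_e = 0.707 × 8 = 5.656 mm.
Total length L = 490 mm; A_we = 5.656 × 490 = 2771 mm².
F_nw = 0.6 F_EXX = 0.6 × 620 = 372 MPa.
φR_n = 0.75 × 372 × 2771 × 10⁻³ = 773.2 kN.

φR_n ≈ 773 kN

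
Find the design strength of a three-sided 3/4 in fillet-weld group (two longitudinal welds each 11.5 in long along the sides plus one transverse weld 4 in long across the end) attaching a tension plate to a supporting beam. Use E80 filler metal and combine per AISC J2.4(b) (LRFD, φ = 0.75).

E80XX → F_EXX = 80 ksi.
t_e = 0.707 × 0.75 = 0.5302 in.
R_nwl = 0.6 × 80 × 0.5302 × 23 = 585.4 kips (longitudinal, 2 welds).
R_nwt = 0.6 × 80 × 0.5302 × 4 = 101.8 kips (transverse, base value).
(i) R_nwl + R_nwt = 687.2 kips; (ii) 0.85 R_nwl + 1.5 R_nwt = 650.3 kips.
R_n = max = 687.2 kips [governs: (i)]; φR_n = 515.4 kips.

φR_n ≈ 515 kips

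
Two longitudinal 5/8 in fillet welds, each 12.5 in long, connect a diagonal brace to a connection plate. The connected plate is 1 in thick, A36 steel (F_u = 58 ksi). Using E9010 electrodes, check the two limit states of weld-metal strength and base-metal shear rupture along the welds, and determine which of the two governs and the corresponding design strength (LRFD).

E90XX → F_EXX = 90 ksi.
t_e = 0.707 × 0.625 = 0.4419 in; L = 25 in.
Weld metal: φR_n = 0.75 × 0.6 × 90 × 0.4419 × 25 = 447.4 kip.
Base metal (shear rupture): φR_n = 0.75 × 0.6 × 58 × 1 × 25 = 652.5 kip.
Governing: weld metal.

φR_n ≈ 447 kip (weld metal governs)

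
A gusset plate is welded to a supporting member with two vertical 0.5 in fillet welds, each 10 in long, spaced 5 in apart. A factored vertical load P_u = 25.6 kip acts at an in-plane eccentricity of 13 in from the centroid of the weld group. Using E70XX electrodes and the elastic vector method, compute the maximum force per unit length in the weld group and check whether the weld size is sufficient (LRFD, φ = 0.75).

E70XX → F_EXX = 70 ksi.
Total weld length L_w = 20 in. Treat welds as unit-width lines.
Polar moment about centroid: J = 2[d³/12 + d(b/2)²] = 2[10³/12 + 10×2.5²] = 291.7 in³.
Direct shear f_v = P/L_w = 25.6 / 20 = 1.28 kip/in (vertical).
Torsion M = P·e = 25.6 × 13 = 332.8 kip·in.
Critical point at (x, y) = (2.5, 5) from centroid. f_tx = M·y/J = 5.705 kip/in; f_ty = M·x/J = 2.853 kip/in.
Resultant f_max = √[f_tx² + (f_v + f_ty)²] = √[5.705² + (1.28 + 2.853)²] = 7.045 kip/in.
Capacity per unit length: φr_n = 0.75 × 0.6 × 70 × (0.707 × 0.5) = 11.14 kip/in.
7.045 ≤ 11.14 → adequate.

f_max ≈ 7.04 kip/in; adequate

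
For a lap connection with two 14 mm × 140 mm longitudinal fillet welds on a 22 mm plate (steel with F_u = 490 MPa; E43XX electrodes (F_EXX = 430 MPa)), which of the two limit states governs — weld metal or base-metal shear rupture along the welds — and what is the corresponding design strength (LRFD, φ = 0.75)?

t_e = 0.707 × 14 = 9.898 mm; L = 280 mm.
Weld metal: φR_n = 0.75 × 0.6 × 430 × 9.898 × 280 × 10⁻³ = 536.3 kN.
Base metal (shear rupture): φR_n = 0.75 × 0.6 × 490 × 22 × 280 × 10⁻³ = 1358 kN.
Governing: weld metal.

φR_n ≈ 536 kN (weld metal governs)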